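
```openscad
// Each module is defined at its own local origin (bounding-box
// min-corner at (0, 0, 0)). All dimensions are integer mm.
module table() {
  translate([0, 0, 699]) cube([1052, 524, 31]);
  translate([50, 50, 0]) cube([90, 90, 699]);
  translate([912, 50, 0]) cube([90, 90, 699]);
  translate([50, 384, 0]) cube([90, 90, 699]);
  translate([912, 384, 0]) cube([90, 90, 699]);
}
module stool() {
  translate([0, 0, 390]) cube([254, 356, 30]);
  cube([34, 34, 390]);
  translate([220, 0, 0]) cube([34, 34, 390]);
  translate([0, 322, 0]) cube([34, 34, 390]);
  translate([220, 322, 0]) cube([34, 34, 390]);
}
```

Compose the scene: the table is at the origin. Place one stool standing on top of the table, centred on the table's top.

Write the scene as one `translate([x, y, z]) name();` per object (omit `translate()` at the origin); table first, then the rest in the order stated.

table();
translate([399, 84, 730]) stool();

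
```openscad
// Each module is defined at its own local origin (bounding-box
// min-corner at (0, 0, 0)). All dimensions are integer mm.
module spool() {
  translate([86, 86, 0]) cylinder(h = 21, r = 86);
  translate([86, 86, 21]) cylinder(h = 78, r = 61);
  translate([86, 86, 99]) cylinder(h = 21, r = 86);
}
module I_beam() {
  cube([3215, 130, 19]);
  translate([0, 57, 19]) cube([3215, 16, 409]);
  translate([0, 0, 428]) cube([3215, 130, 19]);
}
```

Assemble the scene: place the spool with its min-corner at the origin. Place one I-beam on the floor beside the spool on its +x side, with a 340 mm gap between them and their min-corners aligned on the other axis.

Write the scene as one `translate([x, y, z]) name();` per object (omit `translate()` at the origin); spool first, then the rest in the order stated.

spool();
translate([512, 0, 0]) I_beam();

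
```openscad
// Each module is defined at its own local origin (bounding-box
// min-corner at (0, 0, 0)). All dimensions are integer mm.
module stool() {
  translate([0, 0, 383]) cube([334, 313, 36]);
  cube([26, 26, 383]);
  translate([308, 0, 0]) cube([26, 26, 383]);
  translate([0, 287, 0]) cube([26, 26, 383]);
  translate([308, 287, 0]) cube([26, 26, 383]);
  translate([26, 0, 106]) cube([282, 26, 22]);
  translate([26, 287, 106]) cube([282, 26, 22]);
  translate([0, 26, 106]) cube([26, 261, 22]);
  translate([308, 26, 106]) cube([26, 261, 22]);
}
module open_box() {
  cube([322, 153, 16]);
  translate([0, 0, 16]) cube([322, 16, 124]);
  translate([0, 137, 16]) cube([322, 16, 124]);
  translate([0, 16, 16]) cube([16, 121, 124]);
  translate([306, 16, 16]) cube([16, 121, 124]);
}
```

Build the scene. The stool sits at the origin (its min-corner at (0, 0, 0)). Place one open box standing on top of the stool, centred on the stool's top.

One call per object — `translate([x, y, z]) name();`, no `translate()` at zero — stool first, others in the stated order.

stool();
translate([6, 80, 419]) open_box();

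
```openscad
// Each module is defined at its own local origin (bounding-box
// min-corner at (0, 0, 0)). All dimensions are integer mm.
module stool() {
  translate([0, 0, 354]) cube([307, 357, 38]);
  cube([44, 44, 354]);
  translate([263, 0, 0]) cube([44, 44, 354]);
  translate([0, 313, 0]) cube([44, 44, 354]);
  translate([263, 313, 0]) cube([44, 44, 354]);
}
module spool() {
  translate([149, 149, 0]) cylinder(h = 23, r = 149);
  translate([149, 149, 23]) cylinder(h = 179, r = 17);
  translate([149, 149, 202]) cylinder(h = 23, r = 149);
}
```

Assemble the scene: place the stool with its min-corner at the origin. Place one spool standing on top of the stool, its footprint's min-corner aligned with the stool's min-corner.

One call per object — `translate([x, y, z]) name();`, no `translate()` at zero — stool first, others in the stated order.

stool();
translate([0, 0, 392]) spool();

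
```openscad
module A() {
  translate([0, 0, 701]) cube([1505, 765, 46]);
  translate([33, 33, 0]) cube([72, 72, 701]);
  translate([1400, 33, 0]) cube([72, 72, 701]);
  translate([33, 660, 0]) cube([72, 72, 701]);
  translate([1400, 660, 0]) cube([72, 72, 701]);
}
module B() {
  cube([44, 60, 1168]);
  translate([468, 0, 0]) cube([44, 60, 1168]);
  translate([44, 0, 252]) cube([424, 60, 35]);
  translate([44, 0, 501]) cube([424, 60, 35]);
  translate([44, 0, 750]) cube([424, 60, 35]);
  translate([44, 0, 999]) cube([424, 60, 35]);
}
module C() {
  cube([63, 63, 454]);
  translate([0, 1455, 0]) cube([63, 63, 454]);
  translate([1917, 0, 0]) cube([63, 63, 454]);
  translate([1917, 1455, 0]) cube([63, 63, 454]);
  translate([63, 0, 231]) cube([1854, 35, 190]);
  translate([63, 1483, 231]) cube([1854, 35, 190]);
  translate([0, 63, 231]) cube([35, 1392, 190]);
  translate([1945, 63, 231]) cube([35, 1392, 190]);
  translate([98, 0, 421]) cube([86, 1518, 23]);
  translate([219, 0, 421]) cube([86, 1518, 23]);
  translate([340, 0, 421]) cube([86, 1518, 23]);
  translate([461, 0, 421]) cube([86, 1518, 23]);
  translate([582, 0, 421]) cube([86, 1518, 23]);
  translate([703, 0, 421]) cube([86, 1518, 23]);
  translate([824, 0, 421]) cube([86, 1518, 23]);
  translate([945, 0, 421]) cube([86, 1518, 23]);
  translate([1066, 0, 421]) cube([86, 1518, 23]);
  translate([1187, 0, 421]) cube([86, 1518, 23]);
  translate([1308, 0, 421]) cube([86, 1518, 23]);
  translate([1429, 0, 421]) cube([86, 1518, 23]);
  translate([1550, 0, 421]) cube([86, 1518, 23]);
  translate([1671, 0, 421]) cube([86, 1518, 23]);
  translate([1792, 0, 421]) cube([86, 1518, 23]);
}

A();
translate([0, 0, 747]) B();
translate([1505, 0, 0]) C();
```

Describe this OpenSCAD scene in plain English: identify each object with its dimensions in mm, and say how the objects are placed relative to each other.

A is a table with a 1505×765 mm rectangular top, 46 mm thick, top surface at z = 747 mm, supported by four 72×72 mm square legs, each inset 33 mm from the nearest pair of top edges, running from the floor.

B is a straight ladder. Two 44×60 mm vertical rails, 1168 mm tall, stand 512 mm apart (outside-to-outside) with their front faces coplanar on the −y side. 4 rungs, each 60 mm deep and 35 mm tall, span between the inner faces of the rails, front faces flush with the rails. The lowest rung's underside is at z = 252 mm and rungs are spaced 249 mm apart (underside to underside).

C is a bed frame 1980 mm long (x) by 1518 mm wide (y). Four 63×63 mm corner posts, 454 mm tall, at the corners of the footprint. Four rails of 35 mm thickness and 190 mm height run between adjacent posts with their undersides at z = 231 mm, their outer faces flush with the outside of the frame (the two x-running rails run between the posts' inner faces; the two y-running rails run between the posts' inner faces). 15 slats, each 86 mm wide (x) and 23 mm thick, lie across the top of the two x-running rails, running the full 1518 mm width of the frame in y; the slats are evenly spaced along x between the inner faces of the end posts with equal gaps (rounded down to the nearest mm) at the −x end and between each pair — any rounding remainder accumulates at the +x end.

The ladder is on top of the table. The bed frame is against the table's +x side, with their −y faces flush.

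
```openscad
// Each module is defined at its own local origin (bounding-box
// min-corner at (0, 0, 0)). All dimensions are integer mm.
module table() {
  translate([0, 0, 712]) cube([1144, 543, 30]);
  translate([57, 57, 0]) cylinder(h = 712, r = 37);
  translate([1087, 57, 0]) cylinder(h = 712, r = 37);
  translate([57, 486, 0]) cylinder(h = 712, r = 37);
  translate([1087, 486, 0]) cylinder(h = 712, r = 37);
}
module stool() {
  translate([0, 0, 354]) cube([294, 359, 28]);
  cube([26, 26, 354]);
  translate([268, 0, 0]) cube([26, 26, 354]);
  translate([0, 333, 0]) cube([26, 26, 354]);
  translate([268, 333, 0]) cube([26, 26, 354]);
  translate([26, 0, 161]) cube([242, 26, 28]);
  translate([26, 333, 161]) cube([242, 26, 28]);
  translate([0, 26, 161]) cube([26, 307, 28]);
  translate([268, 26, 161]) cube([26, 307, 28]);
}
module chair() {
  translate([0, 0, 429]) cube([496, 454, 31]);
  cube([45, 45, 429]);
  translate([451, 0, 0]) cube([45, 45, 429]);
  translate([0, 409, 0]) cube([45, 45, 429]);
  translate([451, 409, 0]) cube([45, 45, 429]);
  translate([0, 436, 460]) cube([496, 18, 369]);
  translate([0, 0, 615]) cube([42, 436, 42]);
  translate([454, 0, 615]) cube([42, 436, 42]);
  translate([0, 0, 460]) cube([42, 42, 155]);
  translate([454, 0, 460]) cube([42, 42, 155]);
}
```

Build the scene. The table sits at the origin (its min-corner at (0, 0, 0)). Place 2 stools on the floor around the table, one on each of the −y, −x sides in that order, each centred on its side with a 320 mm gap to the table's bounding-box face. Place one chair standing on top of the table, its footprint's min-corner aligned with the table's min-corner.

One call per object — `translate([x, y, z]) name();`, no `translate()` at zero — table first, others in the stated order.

table();
translate([425, -679, 0]) stool();
translate([-614, 92, 0]) stool();
translate([0, 0, 742]) chair();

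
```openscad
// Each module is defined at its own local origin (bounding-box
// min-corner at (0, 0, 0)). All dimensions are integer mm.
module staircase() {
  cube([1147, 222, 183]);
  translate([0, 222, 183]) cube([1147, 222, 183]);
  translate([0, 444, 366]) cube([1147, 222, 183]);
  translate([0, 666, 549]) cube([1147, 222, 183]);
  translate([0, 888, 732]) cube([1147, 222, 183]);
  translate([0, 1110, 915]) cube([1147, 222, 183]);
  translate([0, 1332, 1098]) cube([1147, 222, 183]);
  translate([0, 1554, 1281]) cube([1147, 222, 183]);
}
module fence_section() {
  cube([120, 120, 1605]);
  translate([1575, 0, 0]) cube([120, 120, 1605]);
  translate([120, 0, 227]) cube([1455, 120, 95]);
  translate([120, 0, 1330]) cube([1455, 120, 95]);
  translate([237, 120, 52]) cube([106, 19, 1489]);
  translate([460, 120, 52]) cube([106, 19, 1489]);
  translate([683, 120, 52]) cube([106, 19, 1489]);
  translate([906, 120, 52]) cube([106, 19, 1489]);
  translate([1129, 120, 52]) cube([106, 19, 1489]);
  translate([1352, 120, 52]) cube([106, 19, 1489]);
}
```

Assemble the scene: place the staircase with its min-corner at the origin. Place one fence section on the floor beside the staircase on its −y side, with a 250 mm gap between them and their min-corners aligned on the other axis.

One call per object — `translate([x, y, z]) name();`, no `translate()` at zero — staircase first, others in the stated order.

staircase();
translate([0, -389, 0]) fence_section();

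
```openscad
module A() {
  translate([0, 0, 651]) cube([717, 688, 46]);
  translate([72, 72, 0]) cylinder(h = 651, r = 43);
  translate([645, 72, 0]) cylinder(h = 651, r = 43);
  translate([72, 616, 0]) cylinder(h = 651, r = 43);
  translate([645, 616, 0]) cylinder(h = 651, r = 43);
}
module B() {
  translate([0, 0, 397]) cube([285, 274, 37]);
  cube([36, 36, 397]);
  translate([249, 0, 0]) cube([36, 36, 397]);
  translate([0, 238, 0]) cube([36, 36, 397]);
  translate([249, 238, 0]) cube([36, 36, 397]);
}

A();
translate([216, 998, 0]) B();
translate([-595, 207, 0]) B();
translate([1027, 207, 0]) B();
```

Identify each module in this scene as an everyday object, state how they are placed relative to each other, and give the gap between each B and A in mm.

A is a table. B is a stool. Three stools sit around the table at the +y, −x, +x sides. The gap between each stool and the table is 310 mm.

Each stool's nearest face is 310 mm from the table's bounding box.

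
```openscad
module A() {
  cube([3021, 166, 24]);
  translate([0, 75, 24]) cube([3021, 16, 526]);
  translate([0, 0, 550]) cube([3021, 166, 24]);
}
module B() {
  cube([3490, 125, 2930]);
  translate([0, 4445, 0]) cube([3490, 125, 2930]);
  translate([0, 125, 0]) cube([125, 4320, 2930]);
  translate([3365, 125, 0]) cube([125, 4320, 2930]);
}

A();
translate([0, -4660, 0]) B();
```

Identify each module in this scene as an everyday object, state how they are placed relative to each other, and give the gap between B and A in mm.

The house frame's nearest face is 90 mm from the I-beam's −y face.

A is an I-beam. B is a house frame. The house frame is on the floor beside the I-beam on its −y side. The gap between the house frame and the I-beam is 90 mm.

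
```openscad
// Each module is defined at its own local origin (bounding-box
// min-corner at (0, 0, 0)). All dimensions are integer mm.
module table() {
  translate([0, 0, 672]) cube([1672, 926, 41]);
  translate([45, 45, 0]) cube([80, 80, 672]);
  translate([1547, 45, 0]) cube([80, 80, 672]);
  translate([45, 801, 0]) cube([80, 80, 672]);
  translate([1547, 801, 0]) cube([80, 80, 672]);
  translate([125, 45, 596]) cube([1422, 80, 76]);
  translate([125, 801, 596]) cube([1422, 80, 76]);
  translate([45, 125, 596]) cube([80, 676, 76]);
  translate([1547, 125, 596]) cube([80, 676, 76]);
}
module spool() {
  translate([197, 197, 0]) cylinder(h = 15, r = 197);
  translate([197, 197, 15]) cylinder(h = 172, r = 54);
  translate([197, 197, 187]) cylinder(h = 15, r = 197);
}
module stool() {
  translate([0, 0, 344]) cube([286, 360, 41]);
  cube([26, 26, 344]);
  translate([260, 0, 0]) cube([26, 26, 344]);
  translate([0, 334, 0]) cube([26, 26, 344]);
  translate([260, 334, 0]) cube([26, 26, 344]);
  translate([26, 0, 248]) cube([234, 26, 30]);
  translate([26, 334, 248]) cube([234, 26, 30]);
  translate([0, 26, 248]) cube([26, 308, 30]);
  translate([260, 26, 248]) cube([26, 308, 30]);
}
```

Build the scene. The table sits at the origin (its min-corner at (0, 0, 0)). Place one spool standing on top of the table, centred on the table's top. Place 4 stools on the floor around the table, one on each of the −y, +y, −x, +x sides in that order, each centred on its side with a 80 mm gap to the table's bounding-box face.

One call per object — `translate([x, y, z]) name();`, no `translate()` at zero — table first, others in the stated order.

table();
translate([639, 266, 713]) spool();
translate([693, -440, 0]) stool();
translate([693, 1006, 0]) stool();
translate([-366, 283, 0]) stool();
translate([1752, 283, 0]) stool();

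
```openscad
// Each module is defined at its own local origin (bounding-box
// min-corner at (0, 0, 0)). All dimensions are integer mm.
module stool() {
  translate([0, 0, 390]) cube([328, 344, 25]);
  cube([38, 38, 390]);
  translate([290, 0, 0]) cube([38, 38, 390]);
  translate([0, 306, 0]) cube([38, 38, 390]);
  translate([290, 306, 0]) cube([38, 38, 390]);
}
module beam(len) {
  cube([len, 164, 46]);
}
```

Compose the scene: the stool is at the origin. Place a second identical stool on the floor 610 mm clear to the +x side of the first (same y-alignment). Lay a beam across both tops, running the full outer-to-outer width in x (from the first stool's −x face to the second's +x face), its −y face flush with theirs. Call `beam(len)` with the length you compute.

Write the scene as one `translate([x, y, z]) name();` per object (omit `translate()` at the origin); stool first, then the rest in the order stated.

stool();
translate([938, 0, 0]) stool();
translate([0, 0, 415]) beam(1266);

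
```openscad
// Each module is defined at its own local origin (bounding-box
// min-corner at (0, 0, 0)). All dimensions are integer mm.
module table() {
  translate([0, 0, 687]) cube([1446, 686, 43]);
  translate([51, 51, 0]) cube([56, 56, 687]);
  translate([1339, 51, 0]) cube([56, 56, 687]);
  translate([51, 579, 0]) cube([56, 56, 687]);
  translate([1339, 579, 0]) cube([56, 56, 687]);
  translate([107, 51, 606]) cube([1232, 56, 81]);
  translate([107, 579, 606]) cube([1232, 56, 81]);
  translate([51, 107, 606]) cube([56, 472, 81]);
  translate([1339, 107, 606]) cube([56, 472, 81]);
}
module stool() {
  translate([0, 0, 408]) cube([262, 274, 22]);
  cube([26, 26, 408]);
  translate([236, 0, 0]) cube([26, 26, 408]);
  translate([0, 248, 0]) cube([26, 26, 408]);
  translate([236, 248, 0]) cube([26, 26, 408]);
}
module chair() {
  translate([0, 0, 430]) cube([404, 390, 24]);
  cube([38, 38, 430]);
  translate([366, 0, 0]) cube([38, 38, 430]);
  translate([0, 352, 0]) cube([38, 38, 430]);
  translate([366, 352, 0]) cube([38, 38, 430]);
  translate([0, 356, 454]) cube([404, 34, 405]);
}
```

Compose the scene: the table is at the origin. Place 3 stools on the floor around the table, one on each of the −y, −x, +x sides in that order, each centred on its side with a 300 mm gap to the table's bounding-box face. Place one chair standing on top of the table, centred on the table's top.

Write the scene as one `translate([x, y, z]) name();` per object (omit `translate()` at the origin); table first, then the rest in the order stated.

table();
translate([592, -574, 0]) stool();
translate([-562, 206, 0]) stool();
translate([1746, 206, 0]) stool();
translate([521, 148, 730]) chair();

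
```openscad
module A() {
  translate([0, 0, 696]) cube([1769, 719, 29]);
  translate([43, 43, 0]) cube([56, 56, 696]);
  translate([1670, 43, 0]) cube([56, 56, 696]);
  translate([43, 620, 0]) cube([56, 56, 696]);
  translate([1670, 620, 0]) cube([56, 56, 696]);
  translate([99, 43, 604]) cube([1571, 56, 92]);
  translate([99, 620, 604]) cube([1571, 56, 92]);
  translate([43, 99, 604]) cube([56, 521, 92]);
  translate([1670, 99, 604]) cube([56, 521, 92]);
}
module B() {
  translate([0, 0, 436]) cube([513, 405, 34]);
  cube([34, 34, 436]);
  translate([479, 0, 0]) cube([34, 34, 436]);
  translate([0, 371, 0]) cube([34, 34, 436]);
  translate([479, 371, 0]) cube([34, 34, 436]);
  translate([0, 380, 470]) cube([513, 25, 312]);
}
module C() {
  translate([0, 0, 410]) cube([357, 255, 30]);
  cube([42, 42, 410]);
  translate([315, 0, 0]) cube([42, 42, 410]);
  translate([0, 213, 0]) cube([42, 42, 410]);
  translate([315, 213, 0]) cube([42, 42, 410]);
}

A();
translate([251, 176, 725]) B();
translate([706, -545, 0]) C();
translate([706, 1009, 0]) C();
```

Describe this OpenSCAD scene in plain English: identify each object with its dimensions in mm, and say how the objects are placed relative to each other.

A is a rectangular dining table. The top is 1769×719×29 mm with its upper surface at z = 725 mm. It stands on four 56×56 mm square legs, each inset 43 mm from the nearest pair of top edges, running from the floor to the underside of the top. Four apron rails, 56 mm thick and 92 mm tall, run between adjacent legs with their top edges flush with the underside of the top and their outer faces flush with the legs' outer faces.

B is a chair: 513×405 mm seat, 34 mm thick, top at z = 470 mm, on four 34 mm square corner legs flush with the seat edges. A 25 mm thick backrest slab spans the full seat width, extending 312 mm above the seat top, its back face flush with the seat's +y edge.

C is a simple wooden stool: a rectangular seat 357 mm (x) by 255 mm (y), 30 mm thick, top face at z = 440 mm, on four square legs, each 42×42 mm in cross-section. The legs rest on z = 0, each flush with a corner of the seat.

The chair is on top of the table. Two stools sit around the table at the −y, +y sides.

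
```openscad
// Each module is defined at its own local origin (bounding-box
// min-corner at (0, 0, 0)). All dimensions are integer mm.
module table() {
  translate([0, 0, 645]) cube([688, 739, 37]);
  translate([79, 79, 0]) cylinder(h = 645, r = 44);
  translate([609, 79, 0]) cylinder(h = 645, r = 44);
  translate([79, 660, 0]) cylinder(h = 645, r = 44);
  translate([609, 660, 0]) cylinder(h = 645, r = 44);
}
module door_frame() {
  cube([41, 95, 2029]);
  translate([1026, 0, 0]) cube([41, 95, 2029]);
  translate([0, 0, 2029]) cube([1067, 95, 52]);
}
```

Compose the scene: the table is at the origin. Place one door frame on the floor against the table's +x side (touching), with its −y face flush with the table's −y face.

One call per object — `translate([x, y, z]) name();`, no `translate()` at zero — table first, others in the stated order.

table();
translate([688, 0, 0]) door_frame();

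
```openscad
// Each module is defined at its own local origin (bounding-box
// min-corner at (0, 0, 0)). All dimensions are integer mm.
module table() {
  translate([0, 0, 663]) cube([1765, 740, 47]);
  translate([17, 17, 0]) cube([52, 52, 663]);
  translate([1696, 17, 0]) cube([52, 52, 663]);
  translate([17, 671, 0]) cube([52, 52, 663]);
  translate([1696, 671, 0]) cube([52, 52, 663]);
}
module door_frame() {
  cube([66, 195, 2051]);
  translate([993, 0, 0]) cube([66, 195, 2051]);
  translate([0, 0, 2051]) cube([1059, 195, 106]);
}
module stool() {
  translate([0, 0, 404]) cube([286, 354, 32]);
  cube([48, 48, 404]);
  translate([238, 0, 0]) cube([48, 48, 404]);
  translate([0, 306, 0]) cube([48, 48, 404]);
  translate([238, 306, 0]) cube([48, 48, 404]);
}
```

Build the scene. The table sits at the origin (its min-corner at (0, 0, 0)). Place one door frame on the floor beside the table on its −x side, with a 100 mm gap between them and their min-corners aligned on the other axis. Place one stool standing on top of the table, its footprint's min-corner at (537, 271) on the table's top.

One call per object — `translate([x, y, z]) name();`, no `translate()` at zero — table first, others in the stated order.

table();
translate([-1159, 0, 0]) door_frame();
translate([537, 271, 710]) stool();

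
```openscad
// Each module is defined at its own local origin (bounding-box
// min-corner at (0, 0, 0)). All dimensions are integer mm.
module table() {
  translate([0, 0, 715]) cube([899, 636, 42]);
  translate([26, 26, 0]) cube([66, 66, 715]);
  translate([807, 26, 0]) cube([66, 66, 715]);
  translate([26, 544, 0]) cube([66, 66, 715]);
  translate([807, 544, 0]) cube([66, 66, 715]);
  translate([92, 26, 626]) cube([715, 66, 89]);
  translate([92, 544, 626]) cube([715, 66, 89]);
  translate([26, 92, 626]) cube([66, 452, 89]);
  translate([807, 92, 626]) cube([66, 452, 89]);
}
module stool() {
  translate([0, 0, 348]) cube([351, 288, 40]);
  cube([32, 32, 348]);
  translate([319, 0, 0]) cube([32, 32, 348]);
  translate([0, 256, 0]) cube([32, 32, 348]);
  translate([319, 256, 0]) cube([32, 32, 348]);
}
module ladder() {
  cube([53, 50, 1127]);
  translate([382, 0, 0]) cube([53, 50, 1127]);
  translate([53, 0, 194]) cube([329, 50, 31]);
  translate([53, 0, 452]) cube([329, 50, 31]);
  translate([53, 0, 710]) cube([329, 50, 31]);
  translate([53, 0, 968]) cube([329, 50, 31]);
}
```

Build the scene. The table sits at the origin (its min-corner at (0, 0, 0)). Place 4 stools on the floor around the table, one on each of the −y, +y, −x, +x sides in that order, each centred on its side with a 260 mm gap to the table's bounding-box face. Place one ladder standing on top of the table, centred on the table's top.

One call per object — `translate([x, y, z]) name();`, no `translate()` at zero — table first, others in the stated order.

table();
translate([274, -548, 0]) stool();
translate([274, 896, 0]) stool();
translate([-611, 174, 0]) stool();
translate([1159, 174, 0]) stool();
translate([232, 293, 757]) ladder();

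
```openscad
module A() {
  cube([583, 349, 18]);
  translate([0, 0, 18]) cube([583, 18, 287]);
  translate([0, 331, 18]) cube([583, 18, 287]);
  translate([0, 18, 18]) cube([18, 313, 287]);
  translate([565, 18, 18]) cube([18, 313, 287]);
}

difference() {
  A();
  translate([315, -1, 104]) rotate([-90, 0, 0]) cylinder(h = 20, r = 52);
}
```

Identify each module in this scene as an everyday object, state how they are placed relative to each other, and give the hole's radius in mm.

The subtracted cylinder has r = 52 mm.

A is an open box. The open box has a circular hole through its front wall. The hole's radius is 52 mm.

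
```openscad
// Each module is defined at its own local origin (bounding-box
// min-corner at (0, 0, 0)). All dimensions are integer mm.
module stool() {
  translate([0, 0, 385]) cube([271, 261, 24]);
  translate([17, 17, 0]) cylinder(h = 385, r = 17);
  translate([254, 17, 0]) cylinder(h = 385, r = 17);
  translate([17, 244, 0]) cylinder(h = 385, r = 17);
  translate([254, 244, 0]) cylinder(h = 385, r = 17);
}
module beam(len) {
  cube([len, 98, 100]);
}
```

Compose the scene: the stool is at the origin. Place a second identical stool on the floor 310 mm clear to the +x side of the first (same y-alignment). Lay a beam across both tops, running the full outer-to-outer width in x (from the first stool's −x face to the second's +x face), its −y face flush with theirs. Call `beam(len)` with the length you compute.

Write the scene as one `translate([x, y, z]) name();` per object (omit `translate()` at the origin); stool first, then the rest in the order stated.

stool();
translate([581, 0, 0]) stool();
translate([0, 0, 409]) beam(852);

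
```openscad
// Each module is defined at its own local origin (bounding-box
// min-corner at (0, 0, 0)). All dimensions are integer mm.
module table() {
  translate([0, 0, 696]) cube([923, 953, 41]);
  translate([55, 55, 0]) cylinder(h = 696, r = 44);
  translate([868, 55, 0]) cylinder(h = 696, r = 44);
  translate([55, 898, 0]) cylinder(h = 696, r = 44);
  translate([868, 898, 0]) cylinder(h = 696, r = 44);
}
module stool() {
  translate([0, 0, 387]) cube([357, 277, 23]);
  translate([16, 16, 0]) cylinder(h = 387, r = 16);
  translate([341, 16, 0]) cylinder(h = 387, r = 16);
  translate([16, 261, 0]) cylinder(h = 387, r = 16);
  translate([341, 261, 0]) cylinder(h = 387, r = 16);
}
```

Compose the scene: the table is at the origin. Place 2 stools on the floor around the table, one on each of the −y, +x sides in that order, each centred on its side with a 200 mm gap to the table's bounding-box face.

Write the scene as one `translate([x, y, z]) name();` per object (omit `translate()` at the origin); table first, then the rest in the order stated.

table();
translate([283, -477, 0]) stool();
translate([1123, 338, 0]) stool();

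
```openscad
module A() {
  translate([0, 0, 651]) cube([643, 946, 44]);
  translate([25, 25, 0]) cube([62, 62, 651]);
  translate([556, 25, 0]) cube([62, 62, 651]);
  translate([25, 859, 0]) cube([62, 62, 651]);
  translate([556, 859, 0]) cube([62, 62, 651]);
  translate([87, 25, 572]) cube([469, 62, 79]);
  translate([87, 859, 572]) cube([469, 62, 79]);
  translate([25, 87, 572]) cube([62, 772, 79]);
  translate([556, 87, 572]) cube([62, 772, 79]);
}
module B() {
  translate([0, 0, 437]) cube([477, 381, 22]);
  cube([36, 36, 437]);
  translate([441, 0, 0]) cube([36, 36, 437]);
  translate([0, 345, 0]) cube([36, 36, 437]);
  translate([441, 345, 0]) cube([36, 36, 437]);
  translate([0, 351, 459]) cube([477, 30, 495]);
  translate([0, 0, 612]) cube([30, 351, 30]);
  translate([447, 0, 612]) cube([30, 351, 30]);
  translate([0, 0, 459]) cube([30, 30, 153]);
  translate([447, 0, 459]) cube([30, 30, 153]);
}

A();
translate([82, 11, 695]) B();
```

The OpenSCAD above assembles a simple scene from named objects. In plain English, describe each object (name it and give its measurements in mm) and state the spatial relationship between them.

A is a rectangular dining table. The top is 643×946×44 mm with its upper surface at z = 695 mm. It stands on four 62×62 mm square legs, each inset 25 mm from the nearest pair of top edges, running from the floor to the underside of the top. Four apron rails, 62 mm thick and 79 mm tall, run between adjacent legs with their top edges flush with the underside of the top and their outer faces flush with the legs' outer faces.

B is a chair. The seat is a 477×381×22 mm slab with its top at z = 459 mm, on four 36×36 mm corner legs (flush with the seat edges, standing on z = 0). A flat backrest 30 mm thick, 495 mm tall, spans the full seat width and rises from the seat top along its +y edge, rear face flush with the rear of the seat. Two armrests of 30×30 mm section run along each side from the seat's front edge to the front of the backrest, top faces 183 mm above the seat top and outer faces flush with the seat's x-edges; a 30×30 mm post under the front of each armrest stands on the seat at the front corner.

The chair is on top of the table.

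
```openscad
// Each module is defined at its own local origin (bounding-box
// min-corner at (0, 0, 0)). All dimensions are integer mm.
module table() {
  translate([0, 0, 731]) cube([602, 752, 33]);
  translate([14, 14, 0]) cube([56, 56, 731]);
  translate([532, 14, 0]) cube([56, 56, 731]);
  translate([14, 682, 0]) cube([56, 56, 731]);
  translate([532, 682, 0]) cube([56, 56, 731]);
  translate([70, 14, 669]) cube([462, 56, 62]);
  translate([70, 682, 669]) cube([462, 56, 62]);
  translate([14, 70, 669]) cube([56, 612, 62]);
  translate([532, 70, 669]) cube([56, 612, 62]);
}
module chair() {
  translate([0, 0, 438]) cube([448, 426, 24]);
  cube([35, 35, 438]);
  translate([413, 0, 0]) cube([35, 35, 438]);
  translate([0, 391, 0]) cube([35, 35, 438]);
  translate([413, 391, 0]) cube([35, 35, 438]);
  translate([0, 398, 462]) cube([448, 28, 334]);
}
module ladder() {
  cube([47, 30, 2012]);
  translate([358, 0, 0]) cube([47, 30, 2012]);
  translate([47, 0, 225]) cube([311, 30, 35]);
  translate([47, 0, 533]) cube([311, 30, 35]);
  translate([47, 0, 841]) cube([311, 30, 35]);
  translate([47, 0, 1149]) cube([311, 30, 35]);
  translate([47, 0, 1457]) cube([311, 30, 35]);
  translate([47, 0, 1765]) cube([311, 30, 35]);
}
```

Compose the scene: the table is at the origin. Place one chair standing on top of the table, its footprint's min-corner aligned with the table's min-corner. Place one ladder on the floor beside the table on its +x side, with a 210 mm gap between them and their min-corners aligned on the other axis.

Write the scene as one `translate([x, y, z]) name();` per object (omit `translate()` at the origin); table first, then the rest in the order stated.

table();
translate([0, 0, 764]) chair();
translate([812, 0, 0]) ladder();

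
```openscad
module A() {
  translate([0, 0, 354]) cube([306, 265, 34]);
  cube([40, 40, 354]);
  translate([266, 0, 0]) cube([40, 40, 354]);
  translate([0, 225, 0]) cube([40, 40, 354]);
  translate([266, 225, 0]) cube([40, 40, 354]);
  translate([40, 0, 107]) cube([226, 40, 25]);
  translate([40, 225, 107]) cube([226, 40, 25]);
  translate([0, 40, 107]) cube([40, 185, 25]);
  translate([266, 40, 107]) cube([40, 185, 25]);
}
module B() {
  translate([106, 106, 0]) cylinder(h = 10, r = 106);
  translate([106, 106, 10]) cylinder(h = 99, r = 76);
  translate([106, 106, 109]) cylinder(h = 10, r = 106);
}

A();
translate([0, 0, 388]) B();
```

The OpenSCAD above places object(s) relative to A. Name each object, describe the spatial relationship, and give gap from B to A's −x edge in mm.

A is a stool. B is a spool. The spool is on top of the stool. The gap from the spool to the stool's −x edge is 0 mm.

The spool's min-x is at 0; the stool's min-x is 0; gap = 0 mm.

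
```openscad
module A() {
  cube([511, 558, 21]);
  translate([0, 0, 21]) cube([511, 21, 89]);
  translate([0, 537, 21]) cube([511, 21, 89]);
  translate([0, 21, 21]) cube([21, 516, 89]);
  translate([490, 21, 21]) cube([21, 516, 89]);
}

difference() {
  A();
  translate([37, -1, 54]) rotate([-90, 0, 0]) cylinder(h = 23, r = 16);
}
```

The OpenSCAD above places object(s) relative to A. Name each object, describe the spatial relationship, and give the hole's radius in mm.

The subtracted cylinder has r = 16 mm.

A is an open box. The open box has a circular hole through its front wall. The hole's radius is 16 mm.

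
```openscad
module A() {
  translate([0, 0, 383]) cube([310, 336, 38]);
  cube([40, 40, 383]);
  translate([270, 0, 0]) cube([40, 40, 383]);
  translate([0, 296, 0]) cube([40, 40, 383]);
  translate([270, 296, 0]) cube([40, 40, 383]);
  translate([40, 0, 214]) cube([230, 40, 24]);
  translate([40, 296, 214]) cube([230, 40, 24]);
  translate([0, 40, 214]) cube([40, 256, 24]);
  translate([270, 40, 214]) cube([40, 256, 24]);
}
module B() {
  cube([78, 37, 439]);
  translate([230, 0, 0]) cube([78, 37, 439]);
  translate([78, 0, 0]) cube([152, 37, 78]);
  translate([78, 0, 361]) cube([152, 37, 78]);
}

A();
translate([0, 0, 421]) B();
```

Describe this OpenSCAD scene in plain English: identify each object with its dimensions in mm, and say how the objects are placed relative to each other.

A is a four-legged stool. The seat is 310×336 mm, 38 mm thick, top at z = 421 mm. It stands on four square legs, each 40×40 mm in cross-section, from z = 0 to the seat underside, each flush with a corner of the seat. Four stretchers, 40 mm wide and 24 mm tall, connect adjacent legs with their undersides at z = 214 mm, each running between the inner faces of the legs it joins and aligned with the legs' outer faces on the other axis.

B is a picture frame with a 152×283 mm rectangular opening (x by z) and a uniform 78 mm border on every side. Frame depth is 37 mm along y. It is built from two vertical stiles running the full outside height and two horizontal rails spanning the gap between the stiles.

The picture frame is on top of the stool.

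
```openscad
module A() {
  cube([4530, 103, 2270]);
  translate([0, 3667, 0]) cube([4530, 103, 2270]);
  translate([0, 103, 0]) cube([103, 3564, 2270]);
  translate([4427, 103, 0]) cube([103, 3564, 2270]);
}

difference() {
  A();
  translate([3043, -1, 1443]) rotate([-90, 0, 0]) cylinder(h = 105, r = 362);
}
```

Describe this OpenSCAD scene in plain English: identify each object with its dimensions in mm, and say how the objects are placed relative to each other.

A is a box-shaped house frame (walls only): outside footprint 4530×3770 mm, wall height 2270 mm, wall thickness 103 mm. The two y-facing walls run the full x-width; the two x-facing walls fit between the inner faces of the y-facing walls.

The house frame has a circular hole of radius 362 mm through its front wall, centred at (x = 3043, z = 1443).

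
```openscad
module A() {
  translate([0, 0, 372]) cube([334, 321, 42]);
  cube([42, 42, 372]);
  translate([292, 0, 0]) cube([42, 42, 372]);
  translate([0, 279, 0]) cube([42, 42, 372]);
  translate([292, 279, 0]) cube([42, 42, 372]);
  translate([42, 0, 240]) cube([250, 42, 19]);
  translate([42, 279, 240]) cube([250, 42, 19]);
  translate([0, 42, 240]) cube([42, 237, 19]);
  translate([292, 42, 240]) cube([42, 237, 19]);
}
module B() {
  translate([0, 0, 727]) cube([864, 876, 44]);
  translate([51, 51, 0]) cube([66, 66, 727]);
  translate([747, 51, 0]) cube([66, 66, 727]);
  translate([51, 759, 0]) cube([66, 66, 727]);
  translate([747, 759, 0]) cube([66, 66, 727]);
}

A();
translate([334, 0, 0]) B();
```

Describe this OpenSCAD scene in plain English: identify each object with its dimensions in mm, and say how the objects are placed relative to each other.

A is a simple wooden stool: a rectangular seat 334 mm (x) by 321 mm (y), 42 mm thick, top face at z = 414 mm, on four square legs, each 42×42 mm in cross-section. The legs rest on z = 0, each flush with a corner of the seat. Four stretchers, 42 mm wide and 19 mm tall, connect adjacent legs with their undersides at z = 240 mm, each running between the inner faces of the legs it joins and aligned with the legs' outer faces on the other axis.

B is a table with a 864×876 mm rectangular top, 44 mm thick, top surface at z = 771 mm, supported by four 66×66 mm square legs, each inset 51 mm from the nearest pair of top edges, running from the floor.

The table is against the stool's +x side, with their −y faces flush.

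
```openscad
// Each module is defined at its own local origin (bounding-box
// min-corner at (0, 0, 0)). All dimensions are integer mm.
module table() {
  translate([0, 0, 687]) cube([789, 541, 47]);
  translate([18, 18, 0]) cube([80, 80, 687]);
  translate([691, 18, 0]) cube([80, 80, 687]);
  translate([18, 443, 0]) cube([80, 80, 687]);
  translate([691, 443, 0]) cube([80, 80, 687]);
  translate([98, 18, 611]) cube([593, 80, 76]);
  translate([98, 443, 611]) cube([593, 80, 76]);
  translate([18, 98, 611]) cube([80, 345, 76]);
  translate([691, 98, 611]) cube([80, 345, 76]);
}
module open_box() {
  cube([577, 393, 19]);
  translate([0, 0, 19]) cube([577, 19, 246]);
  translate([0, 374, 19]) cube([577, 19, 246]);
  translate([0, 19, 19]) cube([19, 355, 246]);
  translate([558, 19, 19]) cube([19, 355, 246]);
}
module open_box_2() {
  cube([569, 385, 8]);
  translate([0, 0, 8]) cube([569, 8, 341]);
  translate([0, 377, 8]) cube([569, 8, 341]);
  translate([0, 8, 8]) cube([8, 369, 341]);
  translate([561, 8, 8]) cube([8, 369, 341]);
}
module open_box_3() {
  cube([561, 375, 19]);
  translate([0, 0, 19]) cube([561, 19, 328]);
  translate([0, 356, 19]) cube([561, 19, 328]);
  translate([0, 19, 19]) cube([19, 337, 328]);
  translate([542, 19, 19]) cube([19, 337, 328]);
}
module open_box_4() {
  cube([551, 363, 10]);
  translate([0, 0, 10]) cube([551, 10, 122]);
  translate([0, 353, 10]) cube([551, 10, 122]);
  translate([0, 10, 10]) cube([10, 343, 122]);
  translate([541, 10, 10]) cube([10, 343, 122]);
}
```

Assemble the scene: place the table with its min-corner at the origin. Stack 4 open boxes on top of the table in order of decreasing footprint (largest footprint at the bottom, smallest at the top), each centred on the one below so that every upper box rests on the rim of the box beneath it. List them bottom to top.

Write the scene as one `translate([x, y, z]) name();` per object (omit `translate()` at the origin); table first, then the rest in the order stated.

table();
translate([106, 74, 734]) open_box();
translate([110, 78, 999]) open_box_2();
translate([114, 83, 1348]) open_box_3();
translate([119, 89, 1695]) open_box_4();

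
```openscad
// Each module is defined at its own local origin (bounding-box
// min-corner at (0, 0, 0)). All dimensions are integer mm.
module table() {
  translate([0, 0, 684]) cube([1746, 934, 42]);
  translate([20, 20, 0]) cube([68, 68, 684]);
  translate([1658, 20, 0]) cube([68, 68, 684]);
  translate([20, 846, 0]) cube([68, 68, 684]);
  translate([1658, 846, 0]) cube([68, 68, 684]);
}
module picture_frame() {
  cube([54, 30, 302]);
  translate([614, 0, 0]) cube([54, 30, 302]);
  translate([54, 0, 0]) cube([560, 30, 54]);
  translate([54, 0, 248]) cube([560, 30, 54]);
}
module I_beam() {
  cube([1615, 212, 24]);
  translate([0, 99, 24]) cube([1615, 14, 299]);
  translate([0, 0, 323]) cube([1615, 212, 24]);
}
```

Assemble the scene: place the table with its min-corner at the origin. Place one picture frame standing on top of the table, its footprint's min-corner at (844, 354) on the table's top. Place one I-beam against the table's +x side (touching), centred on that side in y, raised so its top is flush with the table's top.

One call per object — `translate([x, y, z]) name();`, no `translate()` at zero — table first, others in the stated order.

table();
translate([844, 354, 726]) picture_frame();
translate([1746, 361, 379]) I_beam();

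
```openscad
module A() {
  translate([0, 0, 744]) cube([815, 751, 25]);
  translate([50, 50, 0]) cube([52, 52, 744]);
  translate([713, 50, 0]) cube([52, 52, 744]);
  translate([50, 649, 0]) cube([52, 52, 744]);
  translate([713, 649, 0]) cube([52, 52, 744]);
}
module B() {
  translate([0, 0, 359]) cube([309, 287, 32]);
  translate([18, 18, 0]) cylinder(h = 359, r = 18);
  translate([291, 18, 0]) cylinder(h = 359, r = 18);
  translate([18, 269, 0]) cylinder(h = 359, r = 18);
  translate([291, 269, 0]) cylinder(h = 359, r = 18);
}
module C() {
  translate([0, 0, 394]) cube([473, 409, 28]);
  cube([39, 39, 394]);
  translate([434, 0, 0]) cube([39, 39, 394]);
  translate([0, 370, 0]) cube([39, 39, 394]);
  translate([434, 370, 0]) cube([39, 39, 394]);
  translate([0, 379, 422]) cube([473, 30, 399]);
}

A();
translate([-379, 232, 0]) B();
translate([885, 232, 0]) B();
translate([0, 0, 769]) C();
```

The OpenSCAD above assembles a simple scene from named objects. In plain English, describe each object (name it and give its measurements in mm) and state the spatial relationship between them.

A is a table with a 815×751 mm rectangular top, 25 mm thick, top surface at z = 769 mm, supported by four 52×52 mm square legs, each inset 50 mm from the nearest pair of top edges, running from the floor.

B is a four-legged stool. The seat is 309×287 mm, 32 mm thick, top at z = 391 mm. It stands on four round legs, each 36 mm in diameter, from z = 0 to the seat underside, each leg's axis is inset half a diameter from the nearest pair of seat edges (so the leg's bounding box is flush with the corner).

C is a chair: 473×409 mm seat, 28 mm thick, top at z = 422 mm, on four 39 mm square corner legs flush with the seat edges. A 30 mm thick backrest slab spans the full seat width, extending 399 mm above the seat top, its back face flush with the seat's +y edge.

Two stools sit around the table at the −x, +x sides. The chair is on top of the table.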